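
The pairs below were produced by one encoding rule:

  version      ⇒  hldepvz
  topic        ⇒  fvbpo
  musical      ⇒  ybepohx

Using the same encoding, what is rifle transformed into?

Vowels shift forward by 7 and consonants shift forward by 12.
On rifle: r(cons)+12=d, i(vowel)+7=p, f(cons)+12=r, l(cons)+12=x, e(vowel)+7=l.

dprxl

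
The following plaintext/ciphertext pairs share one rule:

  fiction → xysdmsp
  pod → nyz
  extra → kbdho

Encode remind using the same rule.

nxswob

The output letters match the input read backwards, each shifted +10: fiction reversed is noitcif. Two steps: reverse the string, then apply a Caesar shift of +10.
For remind: reverse → dnimer; then shift: d+10=n, n+10=x, i+10=s, m+10=w, e+10=o, r+10=b.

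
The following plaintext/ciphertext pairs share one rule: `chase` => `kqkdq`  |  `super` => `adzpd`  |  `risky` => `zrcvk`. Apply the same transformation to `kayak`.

sjilw

In chase: c→k is +8, h→q is +9, a→k is +10, s→d is +11 — the shift increases by 1 each position. Letter i (0-indexed) is shifted by i+8, so successive shifts are 8, 9, 10, ….
On kayak: k+8=s, a+9=j, y+10=i, a+11=l, k+12=w.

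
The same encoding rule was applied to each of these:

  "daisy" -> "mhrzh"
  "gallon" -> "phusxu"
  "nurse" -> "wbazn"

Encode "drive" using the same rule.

Shifts by position in daisy: pos 0: d→m (+9), pos 1: a→h (+7), pos 2: i→r (+9), pos 3: s→z (+7) — repeating every 2. It's a Vigenère-style cipher with numeric key [9,7]: position i shifts by key[i mod 2].
On drive: d+9=m, r+7=y, i+9=r, v+7=c, e+9=n.

myrcn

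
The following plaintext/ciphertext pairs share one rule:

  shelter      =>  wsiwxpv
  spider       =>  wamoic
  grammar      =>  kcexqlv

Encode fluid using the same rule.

jwyth

Shifts by position in shelter: pos 0: s→w (+4), pos 1: h→s (+11), pos 2: e→i (+4), pos 3: l→w (+11) — repeating every 2. A repeating key of period 2 is used — shifts +4, +11 over and over.
For fluid: f+4=j, l+11=w, u+4=y, i+11=t, d+4=h.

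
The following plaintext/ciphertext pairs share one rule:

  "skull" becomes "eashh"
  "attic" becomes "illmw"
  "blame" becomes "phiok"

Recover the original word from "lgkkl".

tweet

s(18)→e(4) and k(10)→a(0) fit y≡7x+8 (mod 26); the inverse of 7 mod 26 is 15. Treating letters as 0–25, the rule is x ↦ 7x + 8 (mod 26).
Undoing it on lgkkl: l(11)→15·(11−8)≡19=t; g(6)→15·(6−8)≡22=w; k(10)→15·(10−8)≡4=e; k(10)→15·(10−8)≡4=e; l(11)→15·(11−8)≡19=t (all mod 26).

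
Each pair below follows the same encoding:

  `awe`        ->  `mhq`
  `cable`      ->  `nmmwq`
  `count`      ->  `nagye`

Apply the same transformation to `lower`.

The shift depends on letter class: consonant w→h is +11, but vowel a→m is +12. Vowels shift forward by 12 and consonants shift forward by 11.
Applying it to lower: l(cons)+11=w, o(vowel)+12=a, w(cons)+11=h, e(vowel)+12=q, r(cons)+11=c.

wahqc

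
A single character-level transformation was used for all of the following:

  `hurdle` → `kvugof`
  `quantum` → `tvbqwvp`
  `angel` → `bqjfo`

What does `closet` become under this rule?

The shift depends on letter class: consonant h→k is +3, but vowel u→v is +1. The rule splits by letter class: vowels +1, consonants +3.
For closet: c(cons)+3=f, l(cons)+3=o, o(vowel)+1=p, s(cons)+3=v, e(vowel)+1=f, t(cons)+3=w.

fopvfw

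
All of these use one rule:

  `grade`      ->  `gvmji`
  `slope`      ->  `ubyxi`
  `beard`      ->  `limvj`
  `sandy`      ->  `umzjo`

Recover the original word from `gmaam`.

gamma

Treating letters as 0–25, the rule is x ↦ 25x + 12 (mod 26).
Reversing it on gmaam: g(6)→25·(6−12)≡6=g; m(12)→25·(12−12)≡0=a; a(0)→25·(0−12)≡12=m; a(0)→25·(0−12)≡12=m; m(12)→25·(12−12)≡0=a (all mod 26).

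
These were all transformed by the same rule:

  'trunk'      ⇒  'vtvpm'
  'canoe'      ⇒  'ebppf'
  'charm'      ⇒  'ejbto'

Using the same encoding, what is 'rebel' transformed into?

The shift depends on letter class: consonant t→v is +2, but vowel u→v is +1. Vowels shift forward by 1 and consonants shift forward by 2.
For rebel: r(cons)+2=t, e(vowel)+1=f, b(cons)+2=d, e(vowel)+1=f, l(cons)+2=n.

tfdfn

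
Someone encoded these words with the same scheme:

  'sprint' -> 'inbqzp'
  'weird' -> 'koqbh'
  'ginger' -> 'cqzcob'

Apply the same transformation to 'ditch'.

hqpaj

s(18)→i(8) and p(15)→n(13) fit y≡7x+12 (mod 26); the inverse of 7 mod 26 is 15. Treating letters as 0–25, the rule is x ↦ 7x + 12 (mod 26).
Applying it to ditch: d(3)→7·3+12≡7=h; i(8)→7·8+12≡16=q; t(19)→7·19+12≡15=p; c(2)→7·2+12≡0=a; h(7)→7·7+12≡9=j (all mod 26).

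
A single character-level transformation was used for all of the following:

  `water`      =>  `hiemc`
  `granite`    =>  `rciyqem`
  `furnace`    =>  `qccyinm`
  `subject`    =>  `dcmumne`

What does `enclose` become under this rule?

The shift depends on letter class: consonant w→h is +11, but vowel a→i is +8. Two shifts are in play — +8 for a/e/i/o/u, +11 for every other letter.
On enclose: e(vowel)+8=m, n(cons)+11=y, c(cons)+11=n, l(cons)+11=w, o(vowel)+8=w, s(cons)+11=d, e(vowel)+8=m.

mynwwdm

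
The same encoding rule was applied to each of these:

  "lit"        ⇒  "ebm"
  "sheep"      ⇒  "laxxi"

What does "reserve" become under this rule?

Each letter is shifted forward by 19 in the alphabet (a Caesar shift of +19).
On reserve: r+19=k, e+19=x, s+19=l, e+19=x, r+19=k, v+19=o, e+19=x.

kxlxkox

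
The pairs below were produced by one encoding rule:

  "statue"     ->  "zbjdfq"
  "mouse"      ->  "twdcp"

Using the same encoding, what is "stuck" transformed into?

zbdmv

In statue: s→z is +7, t→b is +8, a→j is +9, t→d is +10 — the shift increases by 1 each position. Each letter shifts forward by (position + 7), i.e. 7, 8, 9, … — the shift grows by one for each successive letter.
Applying it to stuck: s+7=z, t+8=b, u+9=d, c+10=m, k+11=v.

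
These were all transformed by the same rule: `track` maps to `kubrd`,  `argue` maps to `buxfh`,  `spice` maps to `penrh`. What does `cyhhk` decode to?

Each letter's alphabet position (a=0..z=25) is mapped through 21·x+1 mod 26 — an affine cipher.
Reversing it on cyhhk: c(2)→5·(2−1)≡5=f; y(24)→5·(24−1)≡11=l; h(7)→5·(7−1)≡4=e; h(7)→5·(7−1)≡4=e; k(10)→5·(10−1)≡19=t (all mod 26).

fleet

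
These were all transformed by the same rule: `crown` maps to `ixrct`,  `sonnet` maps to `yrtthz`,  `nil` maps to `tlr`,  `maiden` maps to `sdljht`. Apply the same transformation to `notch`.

The shift depends on letter class: consonant c→i is +6, but vowel o→r is +3. The rule splits by letter class: vowels +3, consonants +6.
For notch: n(cons)+6=t, o(vowel)+3=r, t(cons)+6=z, c(cons)+6=i, h(cons)+6=n.

trzin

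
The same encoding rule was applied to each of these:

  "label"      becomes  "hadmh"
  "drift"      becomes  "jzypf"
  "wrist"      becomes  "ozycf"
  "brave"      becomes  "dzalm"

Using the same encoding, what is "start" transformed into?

l(11)→h(7) and a(0)→a(0) fit y≡3x+0 (mod 26); the inverse of 3 mod 26 is 9. Treating letters as 0–25, the rule is x ↦ 3x + 0 (mod 26).
On start: s(18)→3·18+0≡2=c; t(19)→3·19+0≡5=f; a(0)→3·0+0≡0=a; r(17)→3·17+0≡25=z; t(19)→3·19+0≡5=f (all mod 26).

cfazf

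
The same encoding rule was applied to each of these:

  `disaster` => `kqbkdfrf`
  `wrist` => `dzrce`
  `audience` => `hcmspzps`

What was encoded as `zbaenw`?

struck

In disaster: d→k is +7, i→q is +8, s→b is +9, a→k is +10 — the shift increases by 1 each position. Letter i (0-indexed) is shifted by i+7, so successive shifts are 7, 8, 9, ….
Decoding zbaenw: z−7=s, b−8=t, a−9=r, e−10=u, n−11=c, w−12=k.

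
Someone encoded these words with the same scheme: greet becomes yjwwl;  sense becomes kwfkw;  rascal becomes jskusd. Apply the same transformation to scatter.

This is a Caesar cipher with shift 18.
On scatter: s+18=k, c+18=u, a+18=s, t+18=l, t+18=l, e+18=w, r+18=j.

kusllwj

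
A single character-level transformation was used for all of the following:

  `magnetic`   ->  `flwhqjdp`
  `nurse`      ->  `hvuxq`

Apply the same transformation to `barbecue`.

hxfheude

Read the word backwards and shift each letter +3.
On barbecue: reverse → eucebrab; then shift: e+3=h, u+3=x, c+3=f, e+3=h, b+3=e, r+3=u, a+3=d, b+3=e.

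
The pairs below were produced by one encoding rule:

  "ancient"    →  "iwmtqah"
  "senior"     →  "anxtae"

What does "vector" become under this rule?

dnmeae

In ancient: a→i is +8, n→w is +9, c→m is +10, i→t is +11 — the shift increases by 1 each position. Letter i (0-indexed) is shifted by i+8, so successive shifts are 8, 9, 10, ….
Applying it to vector: v+8=d, e+9=n, c+10=m, t+11=e, o+12=a, r+13=e.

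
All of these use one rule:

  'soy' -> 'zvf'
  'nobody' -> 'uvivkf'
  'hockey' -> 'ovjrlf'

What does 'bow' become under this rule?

ivd

Compare letters: s→z is +7, o→v is +7, y→f is +7 — a constant shift. Every letter moves 7 places later in the alphabet, wrapping around z→a.
On bow: b+7=i, o+7=v, w+7=d.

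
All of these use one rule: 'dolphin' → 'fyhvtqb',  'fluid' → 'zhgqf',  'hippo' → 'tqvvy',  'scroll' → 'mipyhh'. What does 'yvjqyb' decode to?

Each letter's alphabet position (a=0..z=25) is mapped through 23·x+14 mod 26 — an affine cipher.
Undoing it on yvjqyb: y(24)→17·(24−14)≡14=o; v(21)→17·(21−14)≡15=p; j(9)→17·(9−14)≡19=t; q(16)→17·(16−14)≡8=i; y(24)→17·(24−14)≡14=o; b(1)→17·(1−14)≡13=n (all mod 26).

option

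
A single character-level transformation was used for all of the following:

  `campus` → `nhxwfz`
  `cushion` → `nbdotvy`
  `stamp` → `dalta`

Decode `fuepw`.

until

Shifts by position in campus: pos 0: c→n (+11), pos 1: a→h (+7), pos 2: m→x (+11), pos 3: p→w (+7) — repeating every 2. A repeating key of period 2 is used — shifts +11, +7 over and over.
Decoding fuepw: f−11=u, u−7=n, e−11=t, p−7=i, w−11=l.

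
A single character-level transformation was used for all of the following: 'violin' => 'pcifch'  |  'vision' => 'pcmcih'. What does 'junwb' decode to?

patch

Compare letters: v→p is +20, i→c is +20, o→i is +20 — a constant shift. Every letter moves 20 places later in the alphabet, wrapping around z→a.
Reversing it on junwb: j−20=p, u−20=a, n−20=t, w−20=c, b−20=h.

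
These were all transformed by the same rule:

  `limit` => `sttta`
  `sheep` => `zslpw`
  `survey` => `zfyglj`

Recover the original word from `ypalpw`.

retail

Shifts by position in limit: pos 0: l→s (+7), pos 1: i→t (+11), pos 2: m→t (+7), pos 3: i→t (+11) — repeating every 2. A repeating key of period 2 is used — shifts +7, +11 over and over.
Reversing it on ypalpw: y−7=r, p−11=e, a−7=t, l−11=a, p−7=i, w−11=l.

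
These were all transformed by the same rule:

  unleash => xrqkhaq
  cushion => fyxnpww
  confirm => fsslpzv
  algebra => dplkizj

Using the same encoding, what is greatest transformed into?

jvjgambd

In unleash: u→x is +3, n→r is +4, l→q is +5, e→k is +6 — the shift increases by 1 each position. Letter i (0-indexed) is shifted by i+3, so successive shifts are 3, 4, 5, ….
On greatest: g+3=j, r+4=v, e+5=j, a+6=g, t+7=a, e+8=m, s+9=b, t+10=d.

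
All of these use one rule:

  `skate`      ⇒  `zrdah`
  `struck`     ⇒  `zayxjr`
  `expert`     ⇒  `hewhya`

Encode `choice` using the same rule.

Two shifts are in play — +3 for a/e/i/o/u, +7 for every other letter.
On choice: c(cons)+7=j, h(cons)+7=o, o(vowel)+3=r, i(vowel)+3=l, c(cons)+7=j, e(vowel)+3=h.

jorljh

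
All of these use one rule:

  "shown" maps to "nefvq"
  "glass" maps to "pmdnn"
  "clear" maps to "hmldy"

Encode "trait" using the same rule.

cydtc

s(18)→n(13) and h(7)→e(4) fit y≡15x+3 (mod 26); the inverse of 15 mod 26 is 7. Treating letters as 0–25, the rule is x ↦ 15x + 3 (mod 26).
For trait: t(19)→15·19+3≡2=c; r(17)→15·17+3≡24=y; a(0)→15·0+3≡3=d; i(8)→15·8+3≡19=t; t(19)→15·19+3≡2=c (all mod 26).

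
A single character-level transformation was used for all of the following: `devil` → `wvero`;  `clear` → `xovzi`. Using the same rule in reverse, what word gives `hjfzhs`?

Each pair mirrors across the alphabet (d↔w, e↔v, v↔e): positions sum to 25. Each letter is replaced by its mirror in the alphabet: a↔z, b↔y, c↔x, and so on (the Atbash cipher).
Decoding hjfzhs: h↔s, j↔q, f↔u, z↔a, h↔s, s↔h.

squash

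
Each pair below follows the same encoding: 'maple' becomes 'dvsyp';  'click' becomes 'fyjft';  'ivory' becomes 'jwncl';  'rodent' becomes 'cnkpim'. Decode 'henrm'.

m(12)→d(3) and a(0)→v(21) fit y≡5x+21 (mod 26); the inverse of 5 mod 26 is 21. Treating letters as 0–25, the rule is x ↦ 5x + 21 (mod 26).
Undoing it on henrm: h(7)→21·(7−21)≡18=s; e(4)→21·(4−21)≡7=h; n(13)→21·(13−21)≡14=o; r(17)→21·(17−21)≡20=u; m(12)→21·(12−21)≡19=t (all mod 26).

shout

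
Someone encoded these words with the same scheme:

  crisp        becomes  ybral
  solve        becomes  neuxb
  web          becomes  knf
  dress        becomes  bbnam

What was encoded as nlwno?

The word is reversed, then every letter is shifted forward by 9.
Decoding nlwno: shift back: n−9=e, l−9=c, w−9=n, n−9=e, o−9=f → ecnef; then reverse → fence.

fence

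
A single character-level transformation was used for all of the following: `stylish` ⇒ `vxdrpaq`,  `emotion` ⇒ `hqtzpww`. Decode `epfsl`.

blame

In stylish: s→v is +3, t→x is +4, y→d is +5, l→r is +6 — the shift increases by 1 each position. Each letter shifts forward by (position + 3), i.e. 3, 4, 5, … — the shift grows by one for each successive letter.
Reversing it on epfsl: e−3=b, p−4=l, f−5=a, s−6=m, l−7=e.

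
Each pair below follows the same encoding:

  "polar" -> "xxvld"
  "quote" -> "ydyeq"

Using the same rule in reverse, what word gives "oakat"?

Each letter shifts forward by (position + 8), i.e. 8, 9, 10, … — the shift grows by one for each successive letter.
Reversing it on oakat: o−8=g, a−9=r, k−10=a, a−11=p, t−12=h.

graph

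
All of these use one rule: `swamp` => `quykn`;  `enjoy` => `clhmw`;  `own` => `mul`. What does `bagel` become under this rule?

zyecj

Every letter moves 24 places later in the alphabet, wrapping around z→a.
For bagel: b+24=z, a+24=y, g+24=e, e+24=c, l+24=j.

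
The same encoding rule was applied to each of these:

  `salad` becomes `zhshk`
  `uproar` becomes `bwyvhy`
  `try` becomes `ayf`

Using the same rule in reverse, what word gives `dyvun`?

Compare letters: s→z is +7, a→h is +7, l→s is +7 — a constant shift. Each letter is shifted forward by 7 in the alphabet (a Caesar shift of +7).
Decoding dyvun: d−7=w, y−7=r, v−7=o, u−7=n, n−7=g.

wrong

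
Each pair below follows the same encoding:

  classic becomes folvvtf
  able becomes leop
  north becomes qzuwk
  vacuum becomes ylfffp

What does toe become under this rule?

wzp

The shift depends on letter class: consonant c→f is +3, but vowel a→l is +11. Two shifts are in play — +11 for a/e/i/o/u, +3 for every other letter.
On toe: t(cons)+3=w, o(vowel)+11=z, e(vowel)+11=p.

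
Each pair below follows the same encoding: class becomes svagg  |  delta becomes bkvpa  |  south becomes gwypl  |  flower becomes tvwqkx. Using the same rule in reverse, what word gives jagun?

basin

c(2)→s(18) and l(11)→v(21) fit y≡9x+0 (mod 26); the inverse of 9 mod 26 is 3. Treating letters as 0–25, the rule is x ↦ 9x + 0 (mod 26).
Decoding jagun: j(9)→3·(9−0)≡1=b; a(0)→3·(0−0)≡0=a; g(6)→3·(6−0)≡18=s; u(20)→3·(20−0)≡8=i; n(13)→3·(13−0)≡13=n (all mod 26).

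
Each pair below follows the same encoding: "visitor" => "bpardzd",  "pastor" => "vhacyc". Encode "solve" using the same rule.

yvteo

The shift increases by 1 at each position, starting from +6: 6, 7, 8, ….
Applying it to solve: s+6=y, o+7=v, l+8=t, v+9=e, e+10=o.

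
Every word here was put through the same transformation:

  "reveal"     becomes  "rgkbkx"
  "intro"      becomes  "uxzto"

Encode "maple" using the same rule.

krvgs

The output letters match the input read backwards, each shifted +6: reveal reversed is laever. The word is reversed, then every letter is shifted forward by 6.
Applying it to maple: reverse → elpam; then shift: e+6=k, l+6=r, p+6=v, a+6=g, m+6=s.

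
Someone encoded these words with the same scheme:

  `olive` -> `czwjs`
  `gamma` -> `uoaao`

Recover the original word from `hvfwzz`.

Every letter moves 14 places later in the alphabet, wrapping around z→a.
Decoding hvfwzz: h−14=t, v−14=h, f−14=r, w−14=i, z−14=l, z−14=l.

thrill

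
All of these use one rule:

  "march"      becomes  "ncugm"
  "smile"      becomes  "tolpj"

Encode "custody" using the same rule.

dwvxtjf

Each letter shifts forward by (position + 1), i.e. 1, 2, 3, … — the shift grows by one for each successive letter.
Applying it to custody: c+1=d, u+2=w, s+3=v, t+4=x, o+5=t, d+6=j, y+7=f.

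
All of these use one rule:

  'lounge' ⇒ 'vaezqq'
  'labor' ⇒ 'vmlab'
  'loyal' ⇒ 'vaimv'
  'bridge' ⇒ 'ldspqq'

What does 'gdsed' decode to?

Shifts by position in lounge: pos 0: l→v (+10), pos 1: o→a (+12), pos 2: u→e (+10), pos 3: n→z (+12) — repeating every 2. A repeating key of period 2 is used — shifts +10, +12 over and over.
Reversing it on gdsed: g−10=w, d−12=r, s−10=i, e−12=s, d−10=t.

wrist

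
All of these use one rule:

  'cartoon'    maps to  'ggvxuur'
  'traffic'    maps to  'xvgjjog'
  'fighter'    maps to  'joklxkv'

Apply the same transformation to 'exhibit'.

kblofox

Vowels shift forward by 6 and consonants shift forward by 4.
Applying it to exhibit: e(vowel)+6=k, x(cons)+4=b, h(cons)+4=l, i(vowel)+6=o, b(cons)+4=f, i(vowel)+6=o, t(cons)+4=x.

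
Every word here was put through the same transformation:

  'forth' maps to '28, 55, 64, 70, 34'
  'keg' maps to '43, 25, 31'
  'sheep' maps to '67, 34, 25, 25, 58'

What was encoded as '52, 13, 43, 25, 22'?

f(#6)→28 and o(#15)→55: differences scale by 3, so n = 3·pos + 10. With a=1..z=26, the number is 3·pos + 10.
Undoing it on 52, 13, 43, 25, 22: 52→(52−10)÷3=14=n, 13→(13−10)÷3=1=a, 43→(43−10)÷3=11=k, 25→(25−10)÷3=5=e, 22→(22−10)÷3=4=d.

naked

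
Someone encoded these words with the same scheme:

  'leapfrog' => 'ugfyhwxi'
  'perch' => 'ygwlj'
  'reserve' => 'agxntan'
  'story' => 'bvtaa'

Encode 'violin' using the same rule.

ektuks

It's a Vigenère-style cipher with numeric key [9,2,5]: position i shifts by key[i mod 3].
For violin: v+9=e, i+2=k, o+5=t, l+9=u, i+2=k, n+5=s.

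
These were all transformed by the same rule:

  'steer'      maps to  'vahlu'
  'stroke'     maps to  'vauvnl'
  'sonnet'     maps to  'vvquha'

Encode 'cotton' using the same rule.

Shifts by position in steer: pos 0: s→v (+3), pos 1: t→a (+7), pos 2: e→h (+3), pos 3: e→l (+7) — repeating every 2. It's a Vigenère-style cipher with numeric key [3,7]: position i shifts by key[i mod 2].
For cotton: c+3=f, o+7=v, t+3=w, t+7=a, o+3=r, n+7=u.

fvwaru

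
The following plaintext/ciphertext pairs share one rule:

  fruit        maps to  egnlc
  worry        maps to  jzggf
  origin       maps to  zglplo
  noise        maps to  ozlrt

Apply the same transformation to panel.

f(5)→e(4) and r(17)→g(6) fit y≡11x+1 (mod 26); the inverse of 11 mod 26 is 19. Each letter's alphabet position (a=0..z=25) is mapped through 11·x+1 mod 26 — an affine cipher.
For panel: p(15)→11·15+1≡10=k; a(0)→11·0+1≡1=b; n(13)→11·13+1≡14=o; e(4)→11·4+1≡19=t; l(11)→11·11+1≡18=s (all mod 26).

kbots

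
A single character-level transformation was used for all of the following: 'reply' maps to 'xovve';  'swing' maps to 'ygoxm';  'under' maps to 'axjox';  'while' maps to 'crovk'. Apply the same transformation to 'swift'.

ygopz

Shifts by position in reply: pos 0: r→x (+6), pos 1: e→o (+10), pos 2: p→v (+6), pos 3: l→v (+10) — repeating every 2. A repeating key of period 2 is used — shifts +6, +10 over and over.
For swift: s+6=y, w+10=g, i+6=o, f+10=p, t+6=z.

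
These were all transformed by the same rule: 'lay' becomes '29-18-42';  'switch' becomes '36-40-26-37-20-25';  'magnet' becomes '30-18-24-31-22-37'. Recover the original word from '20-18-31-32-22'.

canoe

Letters become their 1-based position plus 17 (so a→18, b→19, …).
Reversing it on 20-18-31-32-22: 20→(20−17)÷1=3=c, 18→(18−17)÷1=1=a, 31→(31−17)÷1=14=n, 32→(32−17)÷1=15=o, 22→(22−17)÷1=5=e.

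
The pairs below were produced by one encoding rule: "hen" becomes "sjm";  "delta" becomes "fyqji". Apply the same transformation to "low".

The output letters match the input read backwards, each shifted +5: hen reversed is neh. Two steps: reverse the string, then apply a Caesar shift of +5.
Applying it to low: reverse → wol; then shift: w+5=b, o+5=t, l+5=q.

btq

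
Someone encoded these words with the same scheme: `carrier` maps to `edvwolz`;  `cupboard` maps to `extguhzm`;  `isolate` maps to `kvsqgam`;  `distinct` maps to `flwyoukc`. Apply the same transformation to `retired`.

Letter i (0-indexed) is shifted by i+2, so successive shifts are 2, 3, 4, ….
For retired: r+2=t, e+3=h, t+4=x, i+5=n, r+6=x, e+7=l, d+8=l.

thxnxll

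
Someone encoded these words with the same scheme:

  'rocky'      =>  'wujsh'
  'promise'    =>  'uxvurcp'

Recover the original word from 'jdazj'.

In rocky: r→w is +5, o→u is +6, c→j is +7, k→s is +8 — the shift increases by 1 each position. Letter i (0-indexed) is shifted by i+5, so successive shifts are 5, 6, 7, ….
Undoing it on jdazj: j−5=e, d−6=x, a−7=t, z−8=r, j−9=a.

extra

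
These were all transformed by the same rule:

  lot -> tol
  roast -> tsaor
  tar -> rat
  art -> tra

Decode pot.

top

The output letters match the input read backwards: lot reversed is tol. It's just the letters in reverse order.
Decoding pot: then reverse → top.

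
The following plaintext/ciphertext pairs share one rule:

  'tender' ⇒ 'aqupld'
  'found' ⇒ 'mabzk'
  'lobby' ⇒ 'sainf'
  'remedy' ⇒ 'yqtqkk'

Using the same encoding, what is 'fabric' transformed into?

Shifts by position in tender: pos 0: t→a (+7), pos 1: e→q (+12), pos 2: n→u (+7), pos 3: d→p (+12) — repeating every 2. The shifts repeat in a cycle of length 2: positions 0,1,… shift by +7, +12, then the pattern repeats.
Applying it to fabric: f+7=m, a+12=m, b+7=i, r+12=d, i+7=p, c+12=o.

mmidpo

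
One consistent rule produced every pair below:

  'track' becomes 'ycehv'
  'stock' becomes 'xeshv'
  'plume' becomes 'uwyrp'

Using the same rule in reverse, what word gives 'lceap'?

grave

The shifts repeat in a cycle of length 3: positions 0,1,… shift by +5, +11, +4, then the pattern repeats.
Decoding lceap: l−5=g, c−11=r, e−4=a, a−5=v, p−11=e.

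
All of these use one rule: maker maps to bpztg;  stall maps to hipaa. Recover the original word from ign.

Compare letters: m→b is +15, a→p is +15, k→z is +15 — a constant shift. Every letter moves 15 places later in the alphabet, wrapping around z→a.
Decoding ign: i−15=t, g−15=r, n−15=y.

try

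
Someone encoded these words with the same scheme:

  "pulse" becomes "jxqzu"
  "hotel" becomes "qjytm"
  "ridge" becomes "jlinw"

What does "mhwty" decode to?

Two steps: reverse the string, then apply a Caesar shift of +5.
Decoding mhwty: shift back: m−5=h, h−5=c, w−5=r, t−5=o, y−5=t → hcrot; then reverse → torch.

torch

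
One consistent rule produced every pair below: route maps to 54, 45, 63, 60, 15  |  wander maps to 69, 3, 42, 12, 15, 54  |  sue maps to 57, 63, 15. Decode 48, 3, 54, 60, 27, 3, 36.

partial

r(#18)→54 and o(#15)→45: differences scale by 3, so n = 3·pos + 0. With a=1..z=26, the number is 3·pos.
Decoding 48, 3, 54, 60, 27, 3, 36: 48→(48−0)÷3=16=p, 3→(3−0)÷3=1=a, 54→(54−0)÷3=18=r, 60→(60−0)÷3=20=t, 27→(27−0)÷3=9=i, 3→(3−0)÷3=1=a, 36→(36−0)÷3=12=l.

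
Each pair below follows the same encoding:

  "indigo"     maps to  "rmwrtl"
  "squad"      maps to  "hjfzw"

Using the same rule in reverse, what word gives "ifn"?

rum

Letters are reflected about the middle of the alphabet (position → 25−position): Atbash.
Reversing it on ifn: i↔r, f↔u, n↔m.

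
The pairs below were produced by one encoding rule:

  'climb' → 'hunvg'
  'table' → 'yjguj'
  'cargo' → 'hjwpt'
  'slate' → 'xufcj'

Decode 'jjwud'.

Shifts by position in climb: pos 0: c→h (+5), pos 1: l→u (+9), pos 2: i→n (+5), pos 3: m→v (+9) — repeating every 2. The shifts repeat in a cycle of length 2: positions 0,1,… shift by +5, +9, then the pattern repeats.
Decoding jjwud: j−5=e, j−9=a, w−5=r, u−9=l, d−5=y.

early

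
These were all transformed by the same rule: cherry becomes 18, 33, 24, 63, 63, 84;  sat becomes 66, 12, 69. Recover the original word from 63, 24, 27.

ref

c(#3)→18 and h(#8)→33: differences scale by 3, so n = 3·pos + 9. The formula is n = 3×(alphabet index, a=1) + 9.
Undoing it on 63, 24, 27: 63→(63−9)÷3=18=r, 24→(24−9)÷3=5=e, 27→(27−9)÷3=6=f.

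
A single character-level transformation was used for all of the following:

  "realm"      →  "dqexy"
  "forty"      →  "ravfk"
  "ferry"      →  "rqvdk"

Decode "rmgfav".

It's a Vigenère-style cipher with numeric key [12,12,4]: position i shifts by key[i mod 3].
Decoding rmgfav: r−12=f, m−12=a, g−4=c, f−12=t, a−12=o, v−4=r.

factor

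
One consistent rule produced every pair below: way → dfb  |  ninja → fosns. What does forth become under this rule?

The word is reversed, then every letter is shifted forward by 5.
On forth: reverse → htrof; then shift: h+5=m, t+5=y, r+5=w, o+5=t, f+5=k.

mywtk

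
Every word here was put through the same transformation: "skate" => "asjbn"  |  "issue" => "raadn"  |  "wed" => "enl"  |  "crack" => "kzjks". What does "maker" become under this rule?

ujsnz

Two shifts are in play — +9 for a/e/i/o/u, +8 for every other letter.
On maker: m(cons)+8=u, a(vowel)+9=j, k(cons)+8=s, e(vowel)+9=n, r(cons)+8=z.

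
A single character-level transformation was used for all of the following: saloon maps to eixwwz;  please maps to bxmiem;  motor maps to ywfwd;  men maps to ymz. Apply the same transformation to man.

The shift depends on letter class: consonant s→e is +12, but vowel a→i is +8. The rule splits by letter class: vowels +8, consonants +12.
Applying it to man: m(cons)+12=y, a(vowel)+8=i, n(cons)+12=z.

yiz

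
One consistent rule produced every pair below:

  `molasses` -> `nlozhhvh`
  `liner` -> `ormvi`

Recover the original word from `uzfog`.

Each pair mirrors across the alphabet (m↔n, o↔l, l↔o): positions sum to 25. Each letter is replaced by its mirror in the alphabet: a↔z, b↔y, c↔x, and so on (the Atbash cipher).
Undoing it on uzfog: u↔f, z↔a, f↔u, o↔l, g↔t.

fault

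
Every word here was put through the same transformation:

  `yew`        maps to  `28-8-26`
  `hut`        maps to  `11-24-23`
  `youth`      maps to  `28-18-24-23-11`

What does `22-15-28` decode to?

sly

y is letter #25 and maps to 28: an offset of 3. The number is (letter's place in the alphabet, a=1) + 3.
Undoing it on 22-15-28: 22→(22−3)÷1=19=s, 15→(15−3)÷1=12=l, 28→(28−3)÷1=25=y.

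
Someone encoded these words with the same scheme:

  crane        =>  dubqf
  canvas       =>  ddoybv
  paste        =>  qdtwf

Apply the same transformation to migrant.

nlhubqu

Shifts by position in crane: pos 0: c→d (+1), pos 1: r→u (+3), pos 2: a→b (+1), pos 3: n→q (+3) — repeating every 2. The shifts repeat in a cycle of length 2: positions 0,1,… shift by +1, +3, then the pattern repeats.
On migrant: m+1=n, i+3=l, g+1=h, r+3=u, a+1=b, n+3=q, t+1=u.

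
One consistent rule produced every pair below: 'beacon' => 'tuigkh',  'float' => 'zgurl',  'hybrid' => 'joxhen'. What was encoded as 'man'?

Two steps: reverse the string, then apply a Caesar shift of +6.
Undoing it on man: shift back: m−6=g, a−6=u, n−6=h → guh; then reverse → hug.

hug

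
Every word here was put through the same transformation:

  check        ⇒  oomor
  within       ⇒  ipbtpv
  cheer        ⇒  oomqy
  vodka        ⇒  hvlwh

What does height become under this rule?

tlqsob

It's a Vigenère-style cipher with numeric key [12,7,8]: position i shifts by key[i mod 3].
Applying it to height: h+12=t, e+7=l, i+8=q, g+12=s, h+7=o, t+8=b.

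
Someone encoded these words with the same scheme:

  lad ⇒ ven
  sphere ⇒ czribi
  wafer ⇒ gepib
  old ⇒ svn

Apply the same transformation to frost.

pbscd

The shift depends on letter class: consonant l→v is +10, but vowel a→e is +4. The rule splits by letter class: vowels +4, consonants +10.
On frost: f(cons)+10=p, r(cons)+10=b, o(vowel)+4=s, s(cons)+10=c, t(cons)+10=d.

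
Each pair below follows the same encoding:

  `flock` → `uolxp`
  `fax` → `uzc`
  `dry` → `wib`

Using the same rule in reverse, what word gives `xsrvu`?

Each pair mirrors across the alphabet (f↔u, l↔o, o↔l): positions sum to 25. Letters are reflected about the middle of the alphabet (position → 25−position): Atbash.
Decoding xsrvu: x↔c, s↔h, r↔i, v↔e, u↔f.

chief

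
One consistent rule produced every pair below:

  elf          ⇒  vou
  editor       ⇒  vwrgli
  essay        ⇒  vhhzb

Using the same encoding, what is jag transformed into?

This is the alphabet-reversal cipher (Atbash): a becomes z, b becomes y, etc.
Applying it to jag: j↔q, a↔z, g↔t.

qzt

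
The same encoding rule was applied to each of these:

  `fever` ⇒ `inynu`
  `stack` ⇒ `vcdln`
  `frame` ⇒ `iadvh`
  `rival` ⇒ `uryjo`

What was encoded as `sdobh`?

pulse

The shifts repeat in a cycle of length 2: positions 0,1,… shift by +3, +9, then the pattern repeats.
Reversing it on sdobh: s−3=p, d−9=u, o−3=l, b−9=s, h−3=e.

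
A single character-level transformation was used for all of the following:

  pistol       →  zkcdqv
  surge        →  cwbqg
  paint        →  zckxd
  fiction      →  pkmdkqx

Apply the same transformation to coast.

The shift depends on letter class: consonant p→z is +10, but vowel i→k is +2. Two shifts are in play — +2 for a/e/i/o/u, +10 for every other letter.
For coast: c(cons)+10=m, o(vowel)+2=q, a(vowel)+2=c, s(cons)+10=c, t(cons)+10=d.

mqccd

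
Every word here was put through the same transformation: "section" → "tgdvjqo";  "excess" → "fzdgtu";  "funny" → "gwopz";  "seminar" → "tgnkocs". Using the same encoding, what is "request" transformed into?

sgrwfuu

Shifts by position in section: pos 0: s→t (+1), pos 1: e→g (+2), pos 2: c→d (+1), pos 3: t→v (+2) — repeating every 2. A repeating key of period 2 is used — shifts +1, +2 over and over.
For request: r+1=s, e+2=g, q+1=r, u+2=w, e+1=f, s+2=u, t+1=u.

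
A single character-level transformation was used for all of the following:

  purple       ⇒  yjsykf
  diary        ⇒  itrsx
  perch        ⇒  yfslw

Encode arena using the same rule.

rsfer

This is an affine cipher: with a=0,…,z=25, each position x becomes (23x+17) mod 26.
On arena: a(0)→23·0+17≡17=r; r(17)→23·17+17≡18=s; e(4)→23·4+17≡5=f; n(13)→23·13+17≡4=e; a(0)→23·0+17≡17=r (all mod 26).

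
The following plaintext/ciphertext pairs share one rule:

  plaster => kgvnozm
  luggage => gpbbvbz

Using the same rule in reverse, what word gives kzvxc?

peach

Compare letters: p→k is +21, l→g is +21, a→v is +21 — a constant shift. This is a Caesar cipher with shift 21.
Undoing it on kzvxc: k−21=p, z−21=e, v−21=a, x−21=c, c−21=h.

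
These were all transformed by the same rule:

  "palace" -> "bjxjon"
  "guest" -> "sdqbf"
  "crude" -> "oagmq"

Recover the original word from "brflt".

pitch

Shifts by position in palace: pos 0: p→b (+12), pos 1: a→j (+9), pos 2: l→x (+12), pos 3: a→j (+9) — repeating every 2. A repeating key of period 2 is used — shifts +12, +9 over and over.
Reversing it on brflt: b−12=p, r−9=i, f−12=t, l−9=c, t−12=h.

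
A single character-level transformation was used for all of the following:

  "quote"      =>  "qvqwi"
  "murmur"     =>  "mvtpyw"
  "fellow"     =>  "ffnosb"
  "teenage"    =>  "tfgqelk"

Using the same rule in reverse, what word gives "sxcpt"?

swamp

In quote: q→q is +0, u→v is +1, o→q is +2, t→w is +3 — the shift increases by 1 each position. Each letter shifts forward by its position index (0, 1, 2, …) — the shift grows by one for each successive letter.
Reversing it on sxcpt: s−0=s, x−1=w, c−2=a, p−3=m, t−4=p.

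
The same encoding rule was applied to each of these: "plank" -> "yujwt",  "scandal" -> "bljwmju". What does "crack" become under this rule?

lajlt

This is a Caesar cipher with shift 9.
On crack: c+9=l, r+9=a, a+9=j, c+9=l, k+9=t.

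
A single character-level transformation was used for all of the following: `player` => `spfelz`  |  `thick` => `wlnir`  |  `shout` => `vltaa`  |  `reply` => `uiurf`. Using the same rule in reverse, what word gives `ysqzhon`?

voltage

Letter i (0-indexed) is shifted by i+3, so successive shifts are 3, 4, 5, ….
Reversing it on ysqzhon: y−3=v, s−4=o, q−5=l, z−6=t, h−7=a, o−8=g, n−9=e.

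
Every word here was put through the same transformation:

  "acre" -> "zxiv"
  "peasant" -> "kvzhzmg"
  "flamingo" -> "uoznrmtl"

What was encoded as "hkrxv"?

This is the alphabet-reversal cipher (Atbash): a becomes z, b becomes y, etc.
Undoing it on hkrxv: h↔s, k↔p, r↔i, x↔c, v↔e.

spice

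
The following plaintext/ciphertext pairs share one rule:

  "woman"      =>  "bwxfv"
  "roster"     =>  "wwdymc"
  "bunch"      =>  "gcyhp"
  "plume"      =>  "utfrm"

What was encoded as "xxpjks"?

speech

Shifts by position in woman: pos 0: w→b (+5), pos 1: o→w (+8), pos 2: m→x (+11), pos 3: a→f (+5), pos 4: n→v (+8) — repeating every 3. It's a Vigenère-style cipher with numeric key [5,8,11]: position i shifts by key[i mod 3].
Undoing it on xxpjks: x−5=s, x−8=p, p−11=e, j−5=e, k−8=c, s−11=h.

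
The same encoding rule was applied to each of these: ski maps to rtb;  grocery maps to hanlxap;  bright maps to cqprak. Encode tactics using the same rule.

Two steps: reverse the string, then apply a Caesar shift of +9.
For tactics: reverse → scitcat; then shift: s+9=b, c+9=l, i+9=r, t+9=c, c+9=l, a+9=j, t+9=c.

blrcljc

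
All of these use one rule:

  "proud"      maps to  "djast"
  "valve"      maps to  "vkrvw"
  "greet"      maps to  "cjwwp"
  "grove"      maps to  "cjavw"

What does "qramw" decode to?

p(15)→d(3) and r(17)→j(9) fit y≡3x+10 (mod 26); the inverse of 3 mod 26 is 9. This is an affine cipher: with a=0,…,z=25, each position x becomes (3x+10) mod 26.
Reversing it on qramw: q(16)→9·(16−10)≡2=c; r(17)→9·(17−10)≡11=l; a(0)→9·(0−10)≡14=o; m(12)→9·(12−10)≡18=s; w(22)→9·(22−10)≡4=e (all mod 26).

close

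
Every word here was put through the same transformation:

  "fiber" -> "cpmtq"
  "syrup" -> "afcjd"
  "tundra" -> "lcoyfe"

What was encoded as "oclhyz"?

onward

The output letters match the input read backwards, each shifted +11: fiber reversed is rebif. Two steps: reverse the string, then apply a Caesar shift of +11.
Reversing it on oclhyz: shift back: o−11=d, c−11=r, l−11=a, h−11=w, y−11=n, z−11=o → drawno; then reverse → onward.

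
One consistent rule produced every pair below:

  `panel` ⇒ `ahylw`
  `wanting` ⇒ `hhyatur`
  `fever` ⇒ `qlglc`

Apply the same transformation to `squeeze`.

Shifts by position in panel: pos 0: p→a (+11), pos 1: a→h (+7), pos 2: n→y (+11), pos 3: e→l (+7) — repeating every 2. A repeating key of period 2 is used — shifts +11, +7 over and over.
On squeeze: s+11=d, q+7=x, u+11=f, e+7=l, e+11=p, z+7=g, e+11=p.

dxflpgp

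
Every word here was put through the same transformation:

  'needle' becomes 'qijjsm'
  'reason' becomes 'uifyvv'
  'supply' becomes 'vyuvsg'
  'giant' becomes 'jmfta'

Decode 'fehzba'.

cactus

Each letter shifts forward by (position + 3), i.e. 3, 4, 5, … — the shift grows by one for each successive letter.
Undoing it on fehzba: f−3=c, e−4=a, h−5=c, z−6=t, b−7=u, a−8=s.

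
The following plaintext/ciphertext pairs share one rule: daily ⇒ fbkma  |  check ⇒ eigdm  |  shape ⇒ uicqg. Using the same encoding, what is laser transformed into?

nbuft

The shifts repeat in a cycle of length 2: positions 0,1,… shift by +2, +1, then the pattern repeats.
Applying it to laser: l+2=n, a+1=b, s+2=u, e+1=f, r+2=t.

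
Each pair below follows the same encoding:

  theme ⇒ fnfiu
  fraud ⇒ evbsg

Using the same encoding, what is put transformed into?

uvq

Two steps: reverse the string, then apply a Caesar shift of +1.
For put: reverse → tup; then shift: t+1=u, u+1=v, p+1=q.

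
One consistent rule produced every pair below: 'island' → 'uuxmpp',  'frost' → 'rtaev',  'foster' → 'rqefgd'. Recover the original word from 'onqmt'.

Shifts by position in island: pos 0: i→u (+12), pos 1: s→u (+2), pos 2: l→x (+12), pos 3: a→m (+12), pos 4: n→p (+2), pos 5: d→p (+12) — repeating every 3. A repeating key of period 3 is used — shifts +12, +2, +12 over and over.
Undoing it on onqmt: o−12=c, n−2=l, q−12=e, m−12=a, t−2=r.

clear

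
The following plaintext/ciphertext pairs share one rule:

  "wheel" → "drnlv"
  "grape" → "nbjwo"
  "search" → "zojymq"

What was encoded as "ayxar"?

Shifts by position in wheel: pos 0: w→d (+7), pos 1: h→r (+10), pos 2: e→n (+9), pos 3: e→l (+7), pos 4: l→v (+10) — repeating every 3. A repeating key of period 3 is used — shifts +7, +10, +9 over and over.
Reversing it on ayxar: a−7=t, y−10=o, x−9=o, a−7=t, r−10=h.

tooth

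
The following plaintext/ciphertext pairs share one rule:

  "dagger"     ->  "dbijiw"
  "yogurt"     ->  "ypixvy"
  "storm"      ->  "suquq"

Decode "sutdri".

strand

In dagger: d→d is +0, a→b is +1, g→i is +2, g→j is +3 — the shift increases by 1 each position. Letter i (0-indexed) is shifted by i+0, so successive shifts are 0, 1, 2, ….
Undoing it on sutdri: s−0=s, u−1=t, t−2=r, d−3=a, r−4=n, i−5=d.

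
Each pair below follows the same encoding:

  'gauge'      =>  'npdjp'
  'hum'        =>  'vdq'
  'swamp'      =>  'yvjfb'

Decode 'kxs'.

job

The output letters match the input read backwards, each shifted +9: gauge reversed is eguag. Read the word backwards and shift each letter +9.
Decoding kxs: shift back: k−9=b, x−9=o, s−9=j → boj; then reverse → job.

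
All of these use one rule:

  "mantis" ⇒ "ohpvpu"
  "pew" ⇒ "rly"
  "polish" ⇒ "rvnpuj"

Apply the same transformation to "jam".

lho

The shift depends on letter class: consonant m→o is +2, but vowel a→h is +7. Vowels shift forward by 7 and consonants shift forward by 2.
For jam: j(cons)+2=l, a(vowel)+7=h, m(cons)+2=o.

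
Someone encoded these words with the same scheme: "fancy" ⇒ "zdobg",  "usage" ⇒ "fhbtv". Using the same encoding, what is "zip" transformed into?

The output letters match the input read backwards, each shifted +1: fancy reversed is ycnaf. Two steps: reverse the string, then apply a Caesar shift of +1.
Applying it to zip: reverse → piz; then shift: p+1=q, i+1=j, z+1=a.

qja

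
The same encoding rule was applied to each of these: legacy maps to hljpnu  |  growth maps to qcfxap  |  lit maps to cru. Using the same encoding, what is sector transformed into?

The output letters match the input read backwards, each shifted +9: legacy reversed is ycagel. Two steps: reverse the string, then apply a Caesar shift of +9.
For sector: reverse → rotces; then shift: r+9=a, o+9=x, t+9=c, c+9=l, e+9=n, s+9=b.

axclnb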